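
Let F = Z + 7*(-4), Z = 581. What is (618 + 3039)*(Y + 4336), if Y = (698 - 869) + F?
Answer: 17253726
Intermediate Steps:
F = 553 (F = 581 + 7*(-4) = 581 - 28 = 553)
Y = 382 (Y = (698 - 869) + 553 = -171 + 553 = 382)
(618 + 3039)*(Y + 4336) = (618 + 3039)*(382 + 4336) = 3657*4718 = 17253726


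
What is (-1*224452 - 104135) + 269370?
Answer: -59217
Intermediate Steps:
(-1*224452 - 104135) + 269370 = (-224452 - 104135) + 269370 = -328587 + 269370 = -59217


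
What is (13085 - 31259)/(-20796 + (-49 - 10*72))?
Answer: 18174/21565 ≈ 0.84275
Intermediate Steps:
(13085 - 31259)/(-20796 + (-49 - 10*72)) = -18174/(-20796 + (-49 - 720)) = -18174/(-20796 - 769) = -18174/(-21565) = -18174*(-1/21565) = 18174/21565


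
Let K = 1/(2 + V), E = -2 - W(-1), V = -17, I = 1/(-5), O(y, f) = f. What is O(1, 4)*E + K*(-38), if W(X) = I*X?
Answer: -94/15 ≈ -6.2667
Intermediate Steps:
I = -1/5 ≈ -0.20000
W(X) = -X/5
E = -11/5 (E = -2 - (-1)*(-1)/5 = -2 - 1*1/5 = -2 - 1/5 = -11/5 ≈ -2.2000)
K = -1/15 (K = 1/(2 - 17) = 1/(-15) = -1/15 ≈ -0.066667)
O(1, 4)*E + K*(-38) = 4*(-11/5) - 1/15*(-38) = -44/5 + 38/15 = -94/15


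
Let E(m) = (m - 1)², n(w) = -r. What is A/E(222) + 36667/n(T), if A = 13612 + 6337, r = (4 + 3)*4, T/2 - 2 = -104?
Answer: -1790294375/1367548 ≈ -1309.1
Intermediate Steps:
T = -204 (T = 4 + 2*(-104) = 4 - 208 = -204)
r = 28 (r = 7*4 = 28)
A = 19949
n(w) = -28 (n(w) = -1*28 = -28)
E(m) = (-1 + m)²
A/E(222) + 36667/n(T) = 19949/((-1 + 222)²) + 36667/(-28) = 19949/(221²) + 36667*(-1/28) = 19949/48841 - 36667/28 = -1790294375/1367548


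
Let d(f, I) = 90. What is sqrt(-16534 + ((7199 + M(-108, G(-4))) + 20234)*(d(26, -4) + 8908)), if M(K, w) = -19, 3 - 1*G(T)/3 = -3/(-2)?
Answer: sqrt(246654638) ≈ 15705.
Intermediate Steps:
G(T) = 9/2 (G(T) = 9 - (-9)/(-2) = 9 - (-9)*(-1)/2 = 9 - 3*3/2 = 9 - 9/2 = 9/2)
sqrt(-16534 + ((7199 + M(-108, G(-4))) + 20234)*(d(26, -4) + 8908)) = sqrt(-16534 + ((7199 - 19) + 20234)*(90 + 8908)) = sqrt(-16534 + (7180 + 20234)*8998) = sqrt(-16534 + 27414*8998) = sqrt(-16534 + 246671172) = sqrt(246654638)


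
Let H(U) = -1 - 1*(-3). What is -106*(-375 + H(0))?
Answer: 39538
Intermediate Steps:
H(U) = 2 (H(U) = -1 + 3 = 2)
-106*(-375 + H(0)) = -106*(-375 + 2) = -106*(-373) = 39538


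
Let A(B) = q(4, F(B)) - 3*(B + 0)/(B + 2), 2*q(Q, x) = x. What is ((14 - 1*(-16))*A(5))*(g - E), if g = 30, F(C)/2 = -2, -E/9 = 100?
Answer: -809100/7 ≈ -1.1559e+5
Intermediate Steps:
E = -900 (E = -9*100 = -900)
F(C) = -4 (F(C) = 2*(-2) = -4)
q(Q, x) = x/2
A(B) = -2 - 3*B/(2 + B) (A(B) = (1/2)*(-4) - 3*(B + 0)/(B + 2) = -2 - 3*B/(2 + B))
((14 - 1*(-16))*A(5))*(g - E) = ((14 - 1*(-16))*((-4 - 5*5)/(2 + 5)))*(30 - 1*(-900)) = ((14 + 16)*((-4 - 25)/7))*(30 + 900) = (30*((1/7)*(-29)))*930 = (30*(-29/7))*930 = -870/7*930 = -809100/7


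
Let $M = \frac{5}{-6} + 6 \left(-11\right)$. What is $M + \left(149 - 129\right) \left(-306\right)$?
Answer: $- \frac{37121}{6} \approx -6186.8$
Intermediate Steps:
$M = - \frac{401}{6}$ ($M = 5 \left(- \frac{1}{6}\right) - 66 = - \frac{5}{6} - 66 = - \frac{401}{6} \approx -66.833$)
$M + \left(149 - 129\right) \left(-306\right) = - \frac{401}{6} + \left(149 - 129\right) \left(-306\right) = - \frac{401}{6} + 20 \left(-306\right) = - \frac{401}{6} - 6120 = - \frac{37121}{6}$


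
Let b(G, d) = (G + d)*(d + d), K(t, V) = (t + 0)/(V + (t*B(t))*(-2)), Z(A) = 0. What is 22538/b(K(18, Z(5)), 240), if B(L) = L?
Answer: 33807/172780 ≈ 0.19566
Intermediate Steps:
K(t, V) = t/(V - 2*t²) (K(t, V) = (t + 0)/(V + (t*t)*(-2)) = t/(V + t²*(-2)) = t/(V - 2*t²))
b(G, d) = 2*d*(G + d) (b(G, d) = (G + d)*(2*d) = 2*d*(G + d))
22538/b(K(18, Z(5)), 240) = 22538/((2*240*(18/(0 - 2*18²) + 240))) = 22538/((2*240*(18/(0 - 2*324) + 240))) = 22538/((2*240*(18/(0 - 648) + 240))) = 22538/((2*240*(18/(-648) + 240))) = 22538/((2*240*(18*(-1/648) + 240))) = 22538/((2*240*(-1/36 + 240))) = 22538/((2*240*(8639/36))) = 22538/(345560/3) = 22538*(3/345560) = 33807/172780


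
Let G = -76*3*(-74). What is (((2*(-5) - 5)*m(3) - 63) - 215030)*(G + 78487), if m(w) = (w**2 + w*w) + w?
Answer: -20541091472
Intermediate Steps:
m(w) = w + 2*w**2 (m(w) = (w**2 + w**2) + w = 2*w**2 + w = w + 2*w**2)
G = 16872 (G = -228*(-74) = 16872)
(((2*(-5) - 5)*m(3) - 63) - 215030)*(G + 78487) = (((2*(-5) - 5)*(3*(1 + 2*3)) - 63) - 215030)*(16872 + 78487) = (((-10 - 5)*(3*(1 + 6)) - 63) - 215030)*95359 = ((-45*7 - 63) - 215030)*95359 = ((-15*21 - 63) - 215030)*95359 = ((-315 - 63) - 215030)*95359 = (-378 - 215030)*95359 = -215408*95359 = -20541091472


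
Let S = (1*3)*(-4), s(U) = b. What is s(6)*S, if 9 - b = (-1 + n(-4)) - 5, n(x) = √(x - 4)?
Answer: -180 + 24*I*√2 ≈ -180.0 + 33.941*I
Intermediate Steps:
n(x) = √(-4 + x)
b = 15 - 2*I*√2 (b = 9 - ((-1 + √(-4 - 4)) - 5) = 9 - ((-1 + √(-8)) - 5) = 9 - ((-1 + 2*I*√2) - 5) = 9 - (-6 + 2*I*√2) = 9 + (6 - 2*I*√2) = 15 - 2*I*√2 ≈ 15.0 - 2.8284*I)
s(U) = 15 - 2*I*√2
S = -12 (S = 3*(-4) = -12)
s(6)*S = (15 - 2*I*√2)*(-12) = -180 + 24*I*√2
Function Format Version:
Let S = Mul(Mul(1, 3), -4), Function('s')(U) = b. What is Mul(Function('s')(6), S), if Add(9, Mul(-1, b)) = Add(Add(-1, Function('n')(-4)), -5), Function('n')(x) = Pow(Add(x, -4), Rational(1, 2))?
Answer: Add(-180, Mul(24, I, Pow(2, Rational(1, 2)))) ≈ Add(-180.00, Mul(33.941, I))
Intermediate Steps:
Function('n')(x) = Pow(Add(-4, x), Rational(1, 2))
b = Add(15, Mul(-2, I, Pow(2, Rational(1, 2)))) (b = Add(9, Mul(-1, Add(Add(-1, Pow(Add(-4, -4), Rational(1, 2))), -5))) = Add(9, Mul(-1, Add(Add(-1, Pow(-8, Rational(1, 2))), -5))) = Add(9, Mul(-1, Add(Add(-1, Mul(2, I, Pow(2, Rational(1, 2)))), -5))) = Add(9, Mul(-1, Add(-6, Mul(2, I, Pow(2, Rational(1, 2)))))) = Add(9, Add(6, Mul(-2, I, Pow(2, Rational(1, 2))))) = Add(15, Mul(-2, I, Pow(2, Rational(1, 2)))) ≈ Add(15.000, Mul(-2.8284, I)))
Function('s')(U) = Add(15, Mul(-2, I, Pow(2, Rational(1, 2))))
S = -12 (S = Mul(3, -4) = -12)
Mul(Function('s')(6), S) = Mul(Add(15, Mul(-2, I, Pow(2, Rational(1, 2)))), -12) = Add(-180, Mul(24, I, Pow(2, Rational(1, 2))))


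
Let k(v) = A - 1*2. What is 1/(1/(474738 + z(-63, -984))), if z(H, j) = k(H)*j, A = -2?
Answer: 478674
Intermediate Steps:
k(v) = -4 (k(v) = -2 - 1*2 = -2 - 2 = -4)
z(H, j) = -4*j
1/(1/(474738 + z(-63, -984))) = 1/(1/(474738 - 4*(-984))) = 1/(1/(474738 + 3936)) = 1/(1/478674) = 478674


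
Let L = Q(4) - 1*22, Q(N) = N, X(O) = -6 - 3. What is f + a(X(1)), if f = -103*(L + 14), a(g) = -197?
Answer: 215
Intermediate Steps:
X(O) = -9
L = -18 (L = 4 - 1*22 = 4 - 22 = -18)
f = 412 (f = -103*(-18 + 14) = -103*(-4) = 412)
f + a(X(1)) = 412 - 197 = 215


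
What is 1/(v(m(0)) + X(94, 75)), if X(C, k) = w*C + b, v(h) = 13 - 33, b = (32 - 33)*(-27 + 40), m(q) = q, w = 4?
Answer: 1/343 ≈ 0.0029155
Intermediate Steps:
b = -13 (b = -1*13 = -13)
v(h) = -20
X(C, k) = -13 + 4*C (X(C, k) = 4*C - 13 = -13 + 4*C)
1/(v(m(0)) + X(94, 75)) = 1/(-20 + (-13 + 4*94)) = 1/(-20 + (-13 + 376)) = 1/(-20 + 363) = 1/343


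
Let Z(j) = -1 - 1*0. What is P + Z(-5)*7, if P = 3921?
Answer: 3914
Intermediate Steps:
Z(j) = -1 (Z(j) = -1 + 0 = -1)
P + Z(-5)*7 = 3921 - 1*7 = 3921 - 7 = 3914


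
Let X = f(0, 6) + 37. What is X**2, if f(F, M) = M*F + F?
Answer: 1369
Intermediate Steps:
f(F, M) = F + F*M (f(F, M) = F*M + F = F + F*M)
X = 37 (X = 0*(1 + 6) + 37 = 0*7 + 37 = 0 + 37 = 37)
X**2 = 37**2 = 1369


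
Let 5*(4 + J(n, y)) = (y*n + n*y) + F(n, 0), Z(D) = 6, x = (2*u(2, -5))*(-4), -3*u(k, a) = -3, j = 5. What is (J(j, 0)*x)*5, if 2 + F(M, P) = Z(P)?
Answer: 128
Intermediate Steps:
u(k, a) = 1 (u(k, a) = -⅓*(-3) = 1)
x = -8 (x = (2*1)*(-4) = 2*(-4) = -8)
F(M, P) = 4 (F(M, P) = -2 + 6 = 4)
J(n, y) = -16/5 + 2*n*y/5 (J(n, y) = -4 + ((y*n + n*y) + 4)/5 = -4 + ((n*y + n*y) + 4)/5 = -4 + (2*n*y + 4)/5 = -4 + (4 + 2*n*y)/5 = -4 + (⅘ + 2*n*y/5) = -16/5 + 2*n*y/5)
(J(j, 0)*x)*5 = ((-16/5 + (⅖)*5*0)*(-8))*5 = ((-16/5 + 0)*(-8))*5 = -16/5*(-8)*5 = (128/5)*5 = 128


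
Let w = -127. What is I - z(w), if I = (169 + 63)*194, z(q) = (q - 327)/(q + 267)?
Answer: 3150787/70 ≈ 45011.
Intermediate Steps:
z(q) = (-327 + q)/(267 + q)
I = 45008 (I = 232*194 = 45008)
I - z(w) = 45008 - (-327 - 127)/(267 - 127) = 45008 - (-454)/140 = 45008 - 1*(-227/70) = 45008 + 227/70 = 3150787/70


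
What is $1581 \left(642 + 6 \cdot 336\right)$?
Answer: $4202298$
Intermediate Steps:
$1581 \left(642 + 6 \cdot 336\right) = 1581 \left(642 + 2016\right) = 1581 \cdot 2658 = 4202298$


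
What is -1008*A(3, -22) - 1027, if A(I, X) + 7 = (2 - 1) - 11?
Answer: 16109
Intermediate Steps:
A(I, X) = -17 (A(I, X) = -7 + ((2 - 1) - 11) = -7 + (1 - 11) = -7 - 10 = -17)
-1008*A(3, -22) - 1027 = -1008*(-17) - 1027 = 17136 - 1027 = 16109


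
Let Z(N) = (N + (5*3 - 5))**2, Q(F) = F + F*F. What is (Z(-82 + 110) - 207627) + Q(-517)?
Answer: 60589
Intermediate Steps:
Q(F) = F + F**2
Z(N) = (10 + N)**2 (Z(N) = (N + (15 - 5))**2 = (N + 10)**2 = (10 + N)**2)
(Z(-82 + 110) - 207627) + Q(-517) = ((10 + (-82 + 110))**2 - 207627) - 517*(1 - 517) = ((10 + 28)**2 - 207627) - 517*(-516) = (38**2 - 207627) + 266772 = (1444 - 207627) + 266772 = -206183 + 266772 = 60589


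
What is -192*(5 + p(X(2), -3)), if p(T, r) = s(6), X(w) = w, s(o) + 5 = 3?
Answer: -576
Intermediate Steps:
s(o) = -2 (s(o) = -5 + 3 = -2)
p(T, r) = -2
-192*(5 + p(X(2), -3)) = -192*(5 - 2) = -576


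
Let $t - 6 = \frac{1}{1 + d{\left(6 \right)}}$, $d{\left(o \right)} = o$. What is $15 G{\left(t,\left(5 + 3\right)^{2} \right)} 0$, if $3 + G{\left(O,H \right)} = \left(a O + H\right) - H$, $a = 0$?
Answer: $0$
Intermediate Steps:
$t = \frac{43}{7}$ ($t = 6 + \frac{1}{1 + 6} = 6 + \frac{1}{7} = \frac{43}{7} \approx 6.1429$)
$G{\left(O,H \right)} = -3$ ($G{\left(O,H \right)} = -3 + \left(\left(0 O + H\right) - H\right) = -3 + \left(\left(0 + H\right) - H\right) = -3 + \left(H - H\right) = -3 + 0 = -3$)
$15 G{\left(t,\left(5 + 3\right)^{2} \right)} 0 = 15 \left(-3\right) 0 = \left(-45\right) 0 = 0$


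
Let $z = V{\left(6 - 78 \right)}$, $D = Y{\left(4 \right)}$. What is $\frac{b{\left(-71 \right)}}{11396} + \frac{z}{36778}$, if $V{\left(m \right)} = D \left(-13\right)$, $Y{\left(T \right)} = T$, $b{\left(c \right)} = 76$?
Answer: $\frac{1063}{202279} \approx 0.0052551$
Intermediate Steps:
$D = 4$
$V{\left(m \right)} = -52$ ($V{\left(m \right)} = 4 \left(-13\right) = -52$)
$z = -52$
$\frac{b{\left(-71 \right)}}{11396} + \frac{z}{36778} = \frac{76}{11396} - \frac{52}{36778} = 76 \cdot \frac{1}{11396} - \frac{26}{18389} = \frac{19}{2849} - \frac{26}{18389} = \frac{1063}{202279}$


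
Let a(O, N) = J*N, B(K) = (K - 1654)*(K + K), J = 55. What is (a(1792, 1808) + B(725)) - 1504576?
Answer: -2752186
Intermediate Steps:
B(K) = 2*K*(-1654 + K) (B(K) = (-1654 + K)*(2*K) = 2*K*(-1654 + K))
a(O, N) = 55*N
(a(1792, 1808) + B(725)) - 1504576 = (55*1808 + 2*725*(-1654 + 725)) - 1504576 = (99440 + 2*725*(-929)) - 1504576 = (99440 - 1347050) - 1504576 = -1247610 - 1504576 = -2752186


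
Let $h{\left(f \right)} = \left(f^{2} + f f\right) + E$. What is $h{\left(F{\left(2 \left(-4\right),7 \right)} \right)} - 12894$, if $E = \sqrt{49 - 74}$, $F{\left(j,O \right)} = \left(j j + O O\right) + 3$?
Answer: $14018 + 5 i \approx 14018.0 + 5.0 i$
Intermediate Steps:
$F{\left(j,O \right)} = 3 + O^{2} + j^{2}$ ($F{\left(j,O \right)} = \left(j^{2} + O^{2}\right) + 3 = \left(O^{2} + j^{2}\right) + 3 = 3 + O^{2} + j^{2}$)
$E = 5 i$ ($E = \sqrt{-25} = 5 i \approx 5.0 i$)
$h{\left(f \right)} = 2 f^{2} + 5 i$ ($h{\left(f \right)} = \left(f^{2} + f f\right) + 5 i = \left(f^{2} + f^{2}\right) + 5 i = 2 f^{2} + 5 i$)
$h{\left(F{\left(2 \left(-4\right),7 \right)} \right)} - 12894 = \left(2 \left(3 + 7^{2} + \left(2 \left(-4\right)\right)^{2}\right)^{2} + 5 i\right) - 12894 = \left(2 \left(3 + 49 + \left(-8\right)^{2}\right)^{2} + 5 i\right) - 12894 = \left(2 \left(3 + 49 + 64\right)^{2} + 5 i\right) - 12894 = \left(2 \cdot 116^{2} + 5 i\right) - 12894 = \left(2 \cdot 13456 + 5 i\right) - 12894 = \left(26912 + 5 i\right) - 12894 = 14018 + 5 i$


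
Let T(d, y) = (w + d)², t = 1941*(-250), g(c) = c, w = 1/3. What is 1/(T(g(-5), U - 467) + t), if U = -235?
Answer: -9/4367054 ≈ -2.0609e-6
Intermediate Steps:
w = ⅓ ≈ 0.33333
t = -485250
T(d, y) = (⅓ + d)²
1/(T(g(-5), U - 467) + t) = 1/((1 + 3*(-5))²/9 - 485250) = 1/((1 - 15)²/9 - 485250) = 1/((⅑)*(-14)² - 485250) = 1/((⅑)*196 - 485250) = 1/(196/9 - 485250) = 1/(-4367054/9) = -9/4367054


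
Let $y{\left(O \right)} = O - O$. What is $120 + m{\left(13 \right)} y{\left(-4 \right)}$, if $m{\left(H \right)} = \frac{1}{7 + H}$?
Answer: $120$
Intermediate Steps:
$y{\left(O \right)} = 0$
$120 + m{\left(13 \right)} y{\left(-4 \right)} = 120 + \frac{1}{7 + 13} \cdot 0 = 120 + \frac{1}{20} \cdot 0 = 120 + 0 = 120$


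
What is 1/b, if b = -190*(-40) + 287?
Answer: 1/7887 ≈ 0.00012679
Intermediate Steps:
b = 7887 (b = 7600 + 287 = 7887)
1/b = 1/7887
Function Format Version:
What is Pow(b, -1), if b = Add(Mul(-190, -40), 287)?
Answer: Rational(1, 7887) ≈ 0.00012679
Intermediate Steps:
b = 7887 (b = Add(7600, 287) = 7887)
Pow(b, -1) = Pow(7887, -1) = Rational(1, 7887)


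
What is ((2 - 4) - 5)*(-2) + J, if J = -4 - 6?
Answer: 4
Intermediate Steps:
J = -10
((2 - 4) - 5)*(-2) + J = ((2 - 4) - 5)*(-2) - 10 = (-2 - 5)*(-2) - 10 = -7*(-2) - 10 = 14 - 10 = 4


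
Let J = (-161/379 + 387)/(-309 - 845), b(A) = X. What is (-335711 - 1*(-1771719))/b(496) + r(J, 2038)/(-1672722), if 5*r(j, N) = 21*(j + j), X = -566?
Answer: -218869078474820284/86266858192215 ≈ -2537.1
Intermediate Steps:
b(A) = -566
J = -73256/218683 (J = (-161*1/379 + 387)/(-1154) = (-161/379 + 387)*(-1/1154) = (146512/379)*(-1/1154) = -73256/218683 ≈ -0.33499)
r(j, N) = 42*j/5 (r(j, N) = (21*(j + j))/5 = (21*(2*j))/5 = (42*j)/5 = 42*j/5)
(-335711 - 1*(-1771719))/b(496) + r(J, 2038)/(-1672722) = (-335711 - 1*(-1771719))/(-566) + ((42/5)*(-73256/218683))/(-1672722) = (-335711 + 1771719)*(-1/566) - 3076752/1093415*(-1/1672722) = 1436008*(-1/566) + 512792/304829887605 = -718004/283 + 512792/304829887605 = -218869078474820284/86266858192215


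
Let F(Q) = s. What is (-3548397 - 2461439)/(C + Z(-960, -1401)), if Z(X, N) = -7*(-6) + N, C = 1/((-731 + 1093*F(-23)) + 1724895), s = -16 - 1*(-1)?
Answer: 5131705807942/1160429035 ≈ 4422.3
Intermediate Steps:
s = -15 (s = -16 + 1 = -15)
F(Q) = -15
C = 1/1707769 (C = 1/((-731 + 1093*(-15)) + 1724895) = 1/((-731 - 16395) + 1724895) = 1/(-17126 + 1724895) = 1/1707769 ≈ 5.8556e-7)
Z(X, N) = 42 + N
(-3548397 - 2461439)/(C + Z(-960, -1401)) = (-3548397 - 2461439)/(1/1707769 + (42 - 1401)) = -6009836/(1/1707769 - 1359) = -6009836/(-2320858070/1707769) = -6009836*(-1707769/2320858070) = 5131705807942/1160429035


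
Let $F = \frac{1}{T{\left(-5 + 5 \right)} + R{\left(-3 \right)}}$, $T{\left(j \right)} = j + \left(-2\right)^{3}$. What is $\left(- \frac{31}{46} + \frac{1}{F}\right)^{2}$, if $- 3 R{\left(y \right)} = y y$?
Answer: $\frac{288369}{2116} \approx 136.28$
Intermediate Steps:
$R{\left(y \right)} = - \frac{y^{2}}{3}$ ($R{\left(y \right)} = - \frac{y y}{3} = - \frac{y^{2}}{3}$)
$T{\left(j \right)} = -8 + j$ ($T{\left(j \right)} = j - 8 = -8 + j$)
$F = - \frac{1}{11}$ ($F = \frac{1}{\left(-8 + \left(-5 + 5\right)\right) - \frac{\left(-3\right)^{2}}{3}} = \frac{1}{\left(-8 + 0\right) - 3} = \frac{1}{-8 - 3} = \frac{1}{-11} = - \frac{1}{11} \approx -0.090909$)
$\left(- \frac{31}{46} + \frac{1}{F}\right)^{2} = \left(- \frac{31}{46} + \frac{1}{- \frac{1}{11}}\right)^{2} = \left(\left(-31\right) \frac{1}{46} - 11\right)^{2} = \left(- \frac{31}{46} - 11\right)^{2} = \left(- \frac{537}{46}\right)^{2} = \frac{288369}{2116}$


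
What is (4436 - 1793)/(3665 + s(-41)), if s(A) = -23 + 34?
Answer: 2643/3676 ≈ 0.71899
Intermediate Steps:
s(A) = 11
(4436 - 1793)/(3665 + s(-41)) = (4436 - 1793)/(3665 + 11) = 2643/3676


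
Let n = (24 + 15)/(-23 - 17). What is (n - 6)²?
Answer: 77841/1600 ≈ 48.651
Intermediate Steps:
n = -39/40 (n = 39/(-40) = 39*(-1/40) = -39/40 ≈ -0.97500)
(n - 6)² = (-39/40 - 6)² = (-279/40)² = 77841/1600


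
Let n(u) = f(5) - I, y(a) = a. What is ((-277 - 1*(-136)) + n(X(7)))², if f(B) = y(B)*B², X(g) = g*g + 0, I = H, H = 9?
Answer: 625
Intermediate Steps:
I = 9
X(g) = g² (X(g) = g² + 0 = g²)
f(B) = B³ (f(B) = B*B² = B³)
n(u) = 116 (n(u) = 5³ - 1*9 = 125 - 9 = 116)
((-277 - 1*(-136)) + n(X(7)))² = ((-277 - 1*(-136)) + 116)² = ((-277 + 136) + 116)² = (-141 + 116)² = (-25)² = 625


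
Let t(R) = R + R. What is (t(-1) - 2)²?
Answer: 16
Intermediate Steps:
t(R) = 2*R
(t(-1) - 2)² = (2*(-1) - 2)² = (-2 - 2)² = (-4)² = 16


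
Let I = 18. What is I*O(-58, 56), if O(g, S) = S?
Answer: 1008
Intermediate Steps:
I*O(-58, 56) = 18*56 = 1008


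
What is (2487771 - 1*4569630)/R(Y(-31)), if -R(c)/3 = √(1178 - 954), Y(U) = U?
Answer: 693953*√14/56 ≈ 46367.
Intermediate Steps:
R(c) = -12*√14 (R(c) = -3*√(1178 - 954) = -12*√14)
(2487771 - 1*4569630)/R(Y(-31)) = (2487771 - 1*4569630)/((-12*√14)) = (2487771 - 4569630)*(-√14/168) = -(-693953)*√14/56 = 693953*√14/56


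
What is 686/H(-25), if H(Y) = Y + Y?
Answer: -343/25 ≈ -13.720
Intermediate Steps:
H(Y) = 2*Y
686/H(-25) = 686/((2*(-25))) = 686/(-50) = 686*(-1/50) = -343/25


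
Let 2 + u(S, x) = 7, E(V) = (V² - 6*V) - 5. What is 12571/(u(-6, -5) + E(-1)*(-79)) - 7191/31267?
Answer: -394157680/4783851 ≈ -82.393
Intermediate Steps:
E(V) = -5 + V² - 6*V
u(S, x) = 5 (u(S, x) = -2 + 7 = 5)
12571/(u(-6, -5) + E(-1)*(-79)) - 7191/31267 = 12571/(5 + (-5 + (-1)² - 6*(-1))*(-79)) - 7191/31267 = 12571/(5 + (-5 + 1 + 6)*(-79)) - 7191*1/31267 = 12571/(5 + 2*(-79)) - 7191/31267 = 12571/(5 - 158) - 7191/31267 = 12571/(-153) - 7191/31267 = 12571*(-1/153) - 7191/31267 = -12571/153 - 7191/31267 = -394157680/4783851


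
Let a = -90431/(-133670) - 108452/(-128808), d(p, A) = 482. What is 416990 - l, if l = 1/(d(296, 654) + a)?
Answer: 216967920860161535/520319244913 ≈ 4.1699e+5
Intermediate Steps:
a = 1634063443/1076110335 (a = -90431*(-1/133670) - 108452*(-1/128808) = 90431/133670 + 27113/32202 = 1634063443/1076110335 ≈ 1.5185)
l = 1076110335/520319244913 (l = 1/(482 + 1634063443/1076110335) = 1/(520319244913/1076110335) = 1076110335/520319244913 ≈ 0.0020682)
416990 - l = 416990 - 1*1076110335/520319244913 = 416990 - 1076110335/520319244913 = 216967920860161535/520319244913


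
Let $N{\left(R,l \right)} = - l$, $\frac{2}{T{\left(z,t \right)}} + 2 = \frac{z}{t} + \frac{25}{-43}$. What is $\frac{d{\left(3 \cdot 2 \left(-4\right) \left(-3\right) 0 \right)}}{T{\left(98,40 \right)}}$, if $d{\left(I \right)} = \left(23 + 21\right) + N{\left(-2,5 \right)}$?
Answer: $- \frac{4407}{1720} \approx -2.5622$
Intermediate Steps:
$T{\left(z,t \right)} = \frac{2}{- \frac{111}{43} + \frac{z}{t}}$ ($T{\left(z,t \right)} = \frac{2}{-2 + \left(\frac{z}{t} + \frac{25}{-43}\right)} = \frac{2}{-2 + \left(\frac{z}{t} + 25 \left(- \frac{1}{43}\right)\right)} = \frac{2}{-2 - \left(\frac{25}{43} - \frac{z}{t}\right)} = \frac{2}{- \frac{111}{43} + \frac{z}{t}}$)
$d{\left(I \right)} = 39$ ($d{\left(I \right)} = \left(23 + 21\right) - 5 = 44 - 5 = 39$)
$\frac{d{\left(3 \cdot 2 \left(-4\right) \left(-3\right) 0 \right)}}{T{\left(98,40 \right)}} = \frac{39}{86 \cdot 40 \frac{1}{\left(-111\right) 40 + 43 \cdot 98}} = \frac{39}{86 \cdot 40 \frac{1}{-4440 + 4214}} = \frac{39}{86 \cdot 40 \frac{1}{-226}} = \frac{39}{86 \cdot 40 \left(- \frac{1}{226}\right)} = \frac{39}{- \frac{1720}{113}} = 39 \left(- \frac{113}{1720}\right) = - \frac{4407}{1720}$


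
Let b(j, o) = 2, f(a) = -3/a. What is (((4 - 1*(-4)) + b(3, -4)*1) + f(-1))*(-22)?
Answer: -286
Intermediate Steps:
(((4 - 1*(-4)) + b(3, -4)*1) + f(-1))*(-22) = (((4 - 1*(-4)) + 2*1) - 3/(-1))*(-22) = (((4 + 4) + 2) - 3*(-1))*(-22) = ((8 + 2) + 3)*(-22) = (10 + 3)*(-22) = 13*(-22) = -286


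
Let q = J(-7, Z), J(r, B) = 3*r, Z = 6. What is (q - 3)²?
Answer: 576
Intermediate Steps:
q = -21 (q = 3*(-7) = -21)
(q - 3)² = (-21 - 3)² = (-24)² = 576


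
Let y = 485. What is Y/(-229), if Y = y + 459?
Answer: -944/229 ≈ -4.1223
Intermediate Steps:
Y = 944 (Y = 485 + 459 = 944)
Y/(-229) = 944/(-229) = 944*(-1/229) = -944/229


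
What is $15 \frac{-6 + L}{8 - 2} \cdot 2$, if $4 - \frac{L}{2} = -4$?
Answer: $50$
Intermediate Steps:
$L = 16$ ($L = 8 - -8 = 8 + 8 = 16$)
$15 \frac{-6 + L}{8 - 2} \cdot 2 = 15 \frac{-6 + 16}{8 - 2} \cdot 2 = 15 \cdot \frac{10}{6} \cdot 2 = 15 \cdot 10 \cdot \frac{1}{6} \cdot 2 = 15 \cdot \frac{5}{3} \cdot 2 = 25 \cdot 2 = 50$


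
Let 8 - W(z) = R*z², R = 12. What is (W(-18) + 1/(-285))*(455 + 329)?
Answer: -866947984/285 ≈ -3.0419e+6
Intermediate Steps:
W(z) = 8 - 12*z²
(W(-18) + 1/(-285))*(455 + 329) = ((8 - 12*(-18)²) + 1/(-285))*(455 + 329) = ((8 - 12*324) - 1/285)*784 = ((8 - 3888) - 1/285)*784 = (-3880 - 1/285)*784 = -1105801/285*784 = -866947984/285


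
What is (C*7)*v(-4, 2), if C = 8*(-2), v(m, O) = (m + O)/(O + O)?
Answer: 56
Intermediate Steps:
v(m, O) = (O + m)/(2*O) (v(m, O) = (O + m)/((2*O)) = (O + m)*(1/(2*O)) = (O + m)/(2*O))
C = -16
(C*7)*v(-4, 2) = (-16*7)*((½)*(2 - 4)/2) = -56*(-2)/2 = -112*(-½) = 56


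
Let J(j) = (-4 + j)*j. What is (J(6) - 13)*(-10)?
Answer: 10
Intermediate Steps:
J(j) = j*(-4 + j)
(J(6) - 13)*(-10) = (6*(-4 + 6) - 13)*(-10) = (6*2 - 13)*(-10) = (12 - 13)*(-10) = -1*(-10) = 10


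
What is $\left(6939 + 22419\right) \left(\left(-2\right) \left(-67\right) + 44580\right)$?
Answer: $1312713612$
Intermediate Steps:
$\left(6939 + 22419\right) \left(\left(-2\right) \left(-67\right) + 44580\right) = 29358 \left(134 + 44580\right) = 29358 \cdot 44714 = 1312713612$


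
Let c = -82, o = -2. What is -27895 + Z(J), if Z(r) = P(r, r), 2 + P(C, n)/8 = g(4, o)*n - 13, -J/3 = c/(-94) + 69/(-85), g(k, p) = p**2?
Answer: -111943157/3995 ≈ -28021.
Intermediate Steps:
J = -726/3995 (J = -3*(-82/(-94) + 69/(-85)) = -3*(-82*(-1/94) + 69*(-1/85)) = -3*(41/47 - 69/85) = -3*242/3995 = -726/3995 ≈ -0.18173)
P(C, n) = -120 + 32*n (P(C, n) = -16 + 8*((-2)**2*n - 13) = -16 + 8*(4*n - 13) = -16 + 8*(-13 + 4*n) = -16 + (-104 + 32*n) = -120 + 32*n)
Z(r) = -120 + 32*r
-27895 + Z(J) = -27895 + (-120 + 32*(-726/3995)) = -27895 + (-120 - 23232/3995) = -27895 - 502632/3995 = -111943157/3995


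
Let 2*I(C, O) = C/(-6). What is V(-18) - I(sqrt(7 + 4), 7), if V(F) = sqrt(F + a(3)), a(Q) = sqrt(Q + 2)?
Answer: sqrt(-18 + sqrt(5)) + sqrt(11)/12 ≈ 0.27639 + 3.9704*I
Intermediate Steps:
a(Q) = sqrt(2 + Q)
V(F) = sqrt(F + sqrt(5)) (V(F) = sqrt(F + sqrt(2 + 3)) = sqrt(F + sqrt(5)))
I(C, O) = -C/12 (I(C, O) = (C/(-6))/2 = (C*(-1/6))/2 = (-C/6)/2 = -C/12)
V(-18) - I(sqrt(7 + 4), 7) = sqrt(-18 + sqrt(5)) - (-1)*sqrt(7 + 4)/12 = sqrt(-18 + sqrt(5)) - (-1)*sqrt(11)/12 = sqrt(-18 + sqrt(5)) + sqrt(11)/12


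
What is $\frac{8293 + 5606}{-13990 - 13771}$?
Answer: $- \frac{13899}{27761} \approx -0.50067$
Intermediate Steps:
$\frac{8293 + 5606}{-13990 - 13771} = \frac{13899}{-27761} = 13899 \left(- \frac{1}{27761}\right) = - \frac{13899}{27761}$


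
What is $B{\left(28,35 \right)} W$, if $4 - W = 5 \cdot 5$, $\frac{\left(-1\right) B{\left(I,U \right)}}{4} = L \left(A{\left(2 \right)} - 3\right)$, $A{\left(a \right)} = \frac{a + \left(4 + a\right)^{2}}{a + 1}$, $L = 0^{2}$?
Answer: $0$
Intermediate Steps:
$L = 0$
$A{\left(a \right)} = \frac{a + \left(4 + a\right)^{2}}{1 + a}$
$B{\left(I,U \right)} = 0$ ($B{\left(I,U \right)} = - 4 \cdot 0 \left(\frac{2 + \left(4 + 2\right)^{2}}{1 + 2} - 3\right) = - 4 \cdot 0 \left(\frac{2 + 6^{2}}{3} - 3\right) = - 4 \cdot 0 \left(\frac{2 + 36}{3} - 3\right) = - 4 \cdot 0 \left(\frac{1}{3} \cdot 38 - 3\right) = - 4 \cdot 0 \left(\frac{38}{3} - 3\right) = - 4 \cdot 0 \cdot \frac{29}{3} = \left(-4\right) 0 = 0$)
$W = -21$ ($W = 4 - 5 \cdot 5 = 4 - 25 = -21$)
$B{\left(28,35 \right)} W = 0 \left(-21\right) = 0$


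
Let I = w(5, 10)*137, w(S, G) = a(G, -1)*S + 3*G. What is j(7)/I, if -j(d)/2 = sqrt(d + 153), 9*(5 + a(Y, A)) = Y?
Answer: -72*sqrt(10)/13015 ≈ -0.017494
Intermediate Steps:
a(Y, A) = -5 + Y/9
j(d) = -2*sqrt(153 + d) (j(d) = -2*sqrt(d + 153) = -2*sqrt(153 + d))
w(S, G) = 3*G + S*(-5 + G/9) (w(S, G) = (-5 + G/9)*S + 3*G = S*(-5 + G/9) + 3*G = 3*G + S*(-5 + G/9))
I = 13015/9 (I = (3*10 + (1/9)*5*(-45 + 10))*137 = (30 + (1/9)*5*(-35))*137 = (30 - 175/9)*137 = (95/9)*137 = 13015/9 ≈ 1446.1)
j(7)/I = (-2*sqrt(153 + 7))/(13015/9) = -8*sqrt(10)*(9/13015) = -72*sqrt(10)/13015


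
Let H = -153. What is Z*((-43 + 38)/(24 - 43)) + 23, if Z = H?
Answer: -328/19 ≈ -17.263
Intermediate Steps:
Z = -153
Z*((-43 + 38)/(24 - 43)) + 23 = -153*(-43 + 38)/(24 - 43) + 23 = -(-765)/(-19) + 23 = -(-765)*(-1)/19 + 23 = -153*5/19 + 23 = -765/19 + 23 = -328/19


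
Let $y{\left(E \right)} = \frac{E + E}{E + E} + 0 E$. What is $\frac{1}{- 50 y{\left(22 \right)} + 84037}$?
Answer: $\frac{1}{83987} \approx 1.1907 \cdot 10^{-5}$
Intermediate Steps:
$y{\left(E \right)} = 1$ ($y{\left(E \right)} = \frac{2 E}{2 E} + 0 = 2 E \frac{1}{2 E} + 0 = 1 + 0 = 1$)
$\frac{1}{- 50 y{\left(22 \right)} + 84037} = \frac{1}{\left(-50\right) 1 + 84037} = \frac{1}{-50 + 84037} = \frac{1}{83987}$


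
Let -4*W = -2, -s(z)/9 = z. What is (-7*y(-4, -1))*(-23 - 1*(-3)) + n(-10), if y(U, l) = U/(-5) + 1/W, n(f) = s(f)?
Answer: 482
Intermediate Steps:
s(z) = -9*z
W = 1/2 (W = -1/4*(-2) = 1/2 ≈ 0.50000)
n(f) = -9*f
y(U, l) = 2 - U/5 (y(U, l) = U/(-5) + 1/(1/2) = U*(-1/5) + 1*2 = -U/5 + 2 = 2 - U/5)
(-7*y(-4, -1))*(-23 - 1*(-3)) + n(-10) = (-7*(2 - 1/5*(-4)))*(-23 - 1*(-3)) - 9*(-10) = (-7*(2 + 4/5))*(-23 + 3) + 90 = -7*14/5*(-20) + 90 = -98/5*(-20) + 90 = 392 + 90 = 482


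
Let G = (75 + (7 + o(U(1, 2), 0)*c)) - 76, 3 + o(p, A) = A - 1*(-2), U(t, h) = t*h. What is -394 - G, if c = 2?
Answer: -398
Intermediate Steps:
U(t, h) = h*t
o(p, A) = -1 + A (o(p, A) = -3 + (A - 1*(-2)) = -3 + (A + 2) = -3 + (2 + A) = -1 + A)
G = 4 (G = (75 + (7 + (-1 + 0)*2)) - 76 = (75 + (7 - 1*2)) - 76 = (75 + (7 - 2)) - 76 = (75 + 5) - 76 = 80 - 76 = 4)
-394 - G = -394 - 1*4 = -394 - 4 = -398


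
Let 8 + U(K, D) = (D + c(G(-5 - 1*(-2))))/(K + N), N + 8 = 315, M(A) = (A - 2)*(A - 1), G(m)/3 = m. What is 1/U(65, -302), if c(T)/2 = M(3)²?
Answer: -62/545 ≈ -0.11376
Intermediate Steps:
G(m) = 3*m
M(A) = (-1 + A)*(-2 + A) (M(A) = (-2 + A)*(-1 + A) = (-1 + A)*(-2 + A))
N = 307 (N = -8 + 315 = 307)
c(T) = 8 (c(T) = 2*(2 + 3² - 3*3)² = 2*(2 + 9 - 9)² = 2*2² = 2*4 = 8)
U(K, D) = -8 + (8 + D)/(307 + K) (U(K, D) = -8 + (D + 8)/(K + 307) = -8 + (8 + D)/(307 + K))
1/U(65, -302) = 1/((-2448 - 302 - 8*65)/(307 + 65)) = 1/((-2448 - 302 - 520)/372) = 1/((1/372)*(-3270)) = 1/(-545/62) = -62/545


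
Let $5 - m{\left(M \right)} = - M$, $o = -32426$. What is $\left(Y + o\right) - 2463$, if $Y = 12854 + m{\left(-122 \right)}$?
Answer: $-22152$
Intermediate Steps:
$m{\left(M \right)} = 5 + M$ ($m{\left(M \right)} = 5 - - M = 5 + M$)
$Y = 12737$ ($Y = 12854 + \left(5 - 122\right) = 12854 - 117 = 12737$)
$\left(Y + o\right) - 2463 = \left(12737 - 32426\right) - 2463 = -19689 - 2463 = -22152$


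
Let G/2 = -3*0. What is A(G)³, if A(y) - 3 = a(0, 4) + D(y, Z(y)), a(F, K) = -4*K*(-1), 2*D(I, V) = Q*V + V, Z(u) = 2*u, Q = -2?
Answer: 6859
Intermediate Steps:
G = 0 (G = 2*(-3*0) = 2*0 = 0)
D(I, V) = -V/2 (D(I, V) = (-2*V + V)/2 = (-V)/2 = -V/2)
a(F, K) = 4*K
A(y) = 19 - y (A(y) = 3 + (4*4 - y) = 3 + (16 - y) = 19 - y)
A(G)³ = (19 - 1*0)³ = (19 + 0)³ = 19³ = 6859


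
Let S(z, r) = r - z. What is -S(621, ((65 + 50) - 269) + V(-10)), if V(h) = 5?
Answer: 770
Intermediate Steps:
-S(621, ((65 + 50) - 269) + V(-10)) = -((((65 + 50) - 269) + 5) - 1*621) = -(((115 - 269) + 5) - 621) = -((-154 + 5) - 621) = -(-149 - 621) = -1*(-770) = 770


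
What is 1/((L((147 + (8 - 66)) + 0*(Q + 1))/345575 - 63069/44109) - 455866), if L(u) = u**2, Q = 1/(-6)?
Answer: -5080989225/2316257382604612 ≈ -2.1936e-6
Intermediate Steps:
Q = -1/6 ≈ -0.16667
1/((L((147 + (8 - 66)) + 0*(Q + 1))/345575 - 63069/44109) - 455866) = 1/((((147 + (8 - 66)) + 0*(-1/6 + 1))**2/345575 - 63069/44109) - 455866) = 1/((((147 - 58) + 0*(5/6))**2*(1/345575) - 63069*1/44109) - 455866) = 1/(((89 + 0)**2*(1/345575) - 21023/14703) - 455866) = 1/((89**2*(1/345575) - 21023/14703) - 455866) = 1/((7921*(1/345575) - 21023/14703) - 455866) = 1/((7921/345575 - 21023/14703) - 455866) = 1/(-7148560762/5080989225 - 455866) = 1/(-2316257382604612/5080989225) = -5080989225/2316257382604612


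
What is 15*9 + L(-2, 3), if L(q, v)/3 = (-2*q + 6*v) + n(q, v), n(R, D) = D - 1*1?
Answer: 207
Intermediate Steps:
n(R, D) = -1 + D (n(R, D) = D - 1 = -1 + D)
L(q, v) = -3 - 6*q + 21*v (L(q, v) = 3*((-2*q + 6*v) + (-1 + v)) = 3*(-1 - 2*q + 7*v) = -3 - 6*q + 21*v)
15*9 + L(-2, 3) = 15*9 + (-3 - 6*(-2) + 21*3) = 135 + (-3 + 12 + 63) = 135 + 72 = 207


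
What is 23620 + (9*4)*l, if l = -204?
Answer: 16276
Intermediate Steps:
23620 + (9*4)*l = 23620 + (9*4)*(-204) = 23620 + 36*(-204) = 23620 - 7344 = 16276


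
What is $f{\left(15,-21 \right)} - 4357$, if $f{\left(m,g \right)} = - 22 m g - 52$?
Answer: $2521$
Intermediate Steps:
$f{\left(m,g \right)} = -52 - 22 g m$ ($f{\left(m,g \right)} = - 22 g m - 52 = -52 - 22 g m$)
$f{\left(15,-21 \right)} - 4357 = \left(-52 - \left(-462\right) 15\right) - 4357 = \left(-52 + 6930\right) - 4357 = 6878 - 4357 = 2521$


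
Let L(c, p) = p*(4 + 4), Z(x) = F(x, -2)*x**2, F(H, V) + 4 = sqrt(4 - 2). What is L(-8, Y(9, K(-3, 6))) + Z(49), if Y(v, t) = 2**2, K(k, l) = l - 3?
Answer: -9572 + 2401*sqrt(2) ≈ -6176.5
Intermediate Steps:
K(k, l) = -3 + l
Y(v, t) = 4
F(H, V) = -4 + sqrt(2) (F(H, V) = -4 + sqrt(4 - 2) = -4 + sqrt(2))
Z(x) = x**2*(-4 + sqrt(2)) (Z(x) = (-4 + sqrt(2))*x**2 = x**2*(-4 + sqrt(2)))
L(c, p) = 8*p (L(c, p) = p*8 = 8*p)
L(-8, Y(9, K(-3, 6))) + Z(49) = 8*4 + 49**2*(-4 + sqrt(2)) = 32 + 2401*(-4 + sqrt(2)) = 32 + (-9604 + 2401*sqrt(2)) = -9572 + 2401*sqrt(2)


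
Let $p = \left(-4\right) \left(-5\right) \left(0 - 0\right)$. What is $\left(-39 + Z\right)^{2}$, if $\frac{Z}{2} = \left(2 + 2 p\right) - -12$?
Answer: $121$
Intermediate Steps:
$p = 0$ ($p = 20 \left(0 + 0\right) = 20 \cdot 0 = 0$)
$Z = 28$ ($Z = 2 \left(\left(2 + 2 \cdot 0\right) - -12\right) = 2 \left(\left(2 + 0\right) + 12\right) = 2 \left(2 + 12\right) = 2 \cdot 14 = 28$)
$\left(-39 + Z\right)^{2} = \left(-39 + 28\right)^{2} = \left(-11\right)^{2} = 121$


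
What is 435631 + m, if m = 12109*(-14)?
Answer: 266105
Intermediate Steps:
m = -169526
435631 + m = 435631 - 169526 = 266105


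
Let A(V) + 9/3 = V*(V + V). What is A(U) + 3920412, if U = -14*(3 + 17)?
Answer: 4077209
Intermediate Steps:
U = -280 (U = -14*20 = -280)
A(V) = -3 + 2*V² (A(V) = -3 + V*(V + V) = -3 + V*(2*V) = -3 + 2*V²)
A(U) + 3920412 = (-3 + 2*(-280)²) + 3920412 = (-3 + 2*78400) + 3920412 = (-3 + 156800) + 3920412 = 156797 + 3920412 = 4077209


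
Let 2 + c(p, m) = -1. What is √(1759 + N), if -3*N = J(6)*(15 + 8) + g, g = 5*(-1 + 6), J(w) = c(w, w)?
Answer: √15963/3 ≈ 42.115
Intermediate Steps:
c(p, m) = -3 (c(p, m) = -2 - 1 = -3)
J(w) = -3
g = 25 (g = 5*5 = 25)
N = 44/3 (N = -(-3*(15 + 8) + 25)/3 = -(-3*23 + 25)/3 = -(-69 + 25)/3 = -⅓*(-44) = 44/3 ≈ 14.667)
√(1759 + N) = √(1759 + 44/3) = √(5321/3) = √15963/3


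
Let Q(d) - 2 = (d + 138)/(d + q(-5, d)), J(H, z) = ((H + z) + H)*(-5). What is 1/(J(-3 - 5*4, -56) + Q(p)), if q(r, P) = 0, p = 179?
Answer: 179/91965 ≈ 0.0019464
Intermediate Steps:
J(H, z) = -10*H - 5*z (J(H, z) = (z + 2*H)*(-5) = -10*H - 5*z)
Q(d) = 2 + (138 + d)/d (Q(d) = 2 + (d + 138)/(d + 0) = 2 + (138 + d)/d)
1/(J(-3 - 5*4, -56) + Q(p)) = 1/((-10*(-3 - 5*4) - 5*(-56)) + (3 + 138/179)) = 1/((-10*(-3 - 20) + 280) + (3 + 138*(1/179))) = 1/((-10*(-23) + 280) + (3 + 138/179)) = 1/((230 + 280) + 675/179) = 1/(510 + 675/179) = 1/(91965/179) = 179/91965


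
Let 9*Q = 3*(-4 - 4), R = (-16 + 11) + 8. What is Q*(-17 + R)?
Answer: 112/3 ≈ 37.333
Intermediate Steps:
R = 3 (R = -5 + 8 = 3)
Q = -8/3 (Q = (3*(-4 - 4))/9 = (3*(-8))/9 = (1/9)*(-24) = -8/3 ≈ -2.6667)
Q*(-17 + R) = -8*(-17 + 3)/3 = -8/3*(-14) = 112/3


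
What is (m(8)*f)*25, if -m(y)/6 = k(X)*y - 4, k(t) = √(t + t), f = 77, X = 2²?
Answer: 46200 - 184800*√2 ≈ -2.1515e+5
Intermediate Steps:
X = 4
k(t) = √2*√t (k(t) = √(2*t) = √2*√t)
m(y) = 24 - 12*y*√2 (m(y) = -6*((√2*√4)*y - 4) = -6*((√2*2)*y - 4) = -6*((2*√2)*y - 4) = -6*(2*y*√2 - 4) = -6*(-4 + 2*y*√2) = 24 - 12*y*√2)
(m(8)*f)*25 = ((24 - 12*8*√2)*77)*25 = ((24 - 96*√2)*77)*25 = (1848 - 7392*√2)*25 = 46200 - 184800*√2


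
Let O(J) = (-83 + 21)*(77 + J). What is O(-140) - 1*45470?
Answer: -41564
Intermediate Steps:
O(J) = -4774 - 62*J (O(J) = -62*(77 + J) = -4774 - 62*J)
O(-140) - 1*45470 = (-4774 - 62*(-140)) - 1*45470 = (-4774 + 8680) - 45470 = 3906 - 45470 = -41564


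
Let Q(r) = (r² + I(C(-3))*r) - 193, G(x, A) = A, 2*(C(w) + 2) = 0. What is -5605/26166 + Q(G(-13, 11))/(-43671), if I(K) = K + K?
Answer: -80580233/380898462 ≈ -0.21155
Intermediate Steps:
C(w) = -2 (C(w) = -2 + (½)*0 = -2 + 0 = -2)
I(K) = 2*K
Q(r) = -193 + r² - 4*r (Q(r) = (r² + (2*(-2))*r) - 193 = (r² - 4*r) - 193 = -193 + r² - 4*r)
-5605/26166 + Q(G(-13, 11))/(-43671) = -5605/26166 + (-193 + 11² - 4*11)/(-43671) = -5605*1/26166 + (-193 + 121 - 44)*(-1/43671) = -5605/26166 - 116*(-1/43671) = -5605/26166 + 116/43671 = -80580233/380898462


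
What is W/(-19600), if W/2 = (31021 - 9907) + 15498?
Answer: -9153/2450 ≈ -3.7359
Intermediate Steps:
W = 73224 (W = 2*((31021 - 9907) + 15498) = 2*(21114 + 15498) = 2*36612 = 73224)
W/(-19600) = 73224/(-19600) = 73224*(-1/19600) = -9153/2450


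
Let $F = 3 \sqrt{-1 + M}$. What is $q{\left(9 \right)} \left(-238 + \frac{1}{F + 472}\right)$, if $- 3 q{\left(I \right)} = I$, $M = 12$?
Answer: $\frac{158995674}{222685} + \frac{9 \sqrt{11}}{222685} \approx 713.99$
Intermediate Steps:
$F = 3 \sqrt{11}$ ($F = 3 \sqrt{-1 + 12} = 3 \sqrt{11} \approx 9.9499$)
$q{\left(I \right)} = - \frac{I}{3}$
$q{\left(9 \right)} \left(-238 + \frac{1}{F + 472}\right) = \left(- \frac{1}{3}\right) 9 \left(-238 + \frac{1}{3 \sqrt{11} + 472}\right) = - 3 \left(-238 + \frac{1}{472 + 3 \sqrt{11}}\right) = 714 - \frac{3}{472 + 3 \sqrt{11}}$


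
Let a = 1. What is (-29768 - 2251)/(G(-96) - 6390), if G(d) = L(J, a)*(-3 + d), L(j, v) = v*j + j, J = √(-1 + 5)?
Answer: 821/174 ≈ 4.7184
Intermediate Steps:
J = 2 (J = √4 = 2)
L(j, v) = j + j*v (L(j, v) = j*v + j = j + j*v)
G(d) = -12 + 4*d (G(d) = (2*(1 + 1))*(-3 + d) = (2*2)*(-3 + d) = 4*(-3 + d) = -12 + 4*d)
(-29768 - 2251)/(G(-96) - 6390) = (-29768 - 2251)/((-12 + 4*(-96)) - 6390) = -32019/((-12 - 384) - 6390) = -32019/(-396 - 6390) = -32019/(-6786) = -32019*(-1/6786) = 821/174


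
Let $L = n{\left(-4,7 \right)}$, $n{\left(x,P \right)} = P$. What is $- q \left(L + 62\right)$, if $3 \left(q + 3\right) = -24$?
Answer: $759$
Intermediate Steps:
$q = -11$ ($q = -3 + \frac{1}{3} \left(-24\right) = -3 - 8 = -11$)
$L = 7$
$- q \left(L + 62\right) = - \left(-11\right) \left(7 + 62\right) = - \left(-11\right) 69 = \left(-1\right) \left(-759\right) = 759$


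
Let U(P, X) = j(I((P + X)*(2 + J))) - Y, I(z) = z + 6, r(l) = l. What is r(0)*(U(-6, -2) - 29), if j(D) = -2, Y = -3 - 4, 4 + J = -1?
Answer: 0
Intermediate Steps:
J = -5 (J = -4 - 1 = -5)
I(z) = 6 + z
Y = -7
U(P, X) = 5 (U(P, X) = -2 - 1*(-7) = -2 + 7 = 5)
r(0)*(U(-6, -2) - 29) = 0*(5 - 29) = 0*(-24) = 0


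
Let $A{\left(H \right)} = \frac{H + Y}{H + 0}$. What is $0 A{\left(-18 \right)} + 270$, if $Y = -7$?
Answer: $270$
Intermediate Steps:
$A{\left(H \right)} = \frac{-7 + H}{H}$ ($A{\left(H \right)} = \frac{H - 7}{H + 0} = \frac{-7 + H}{H}$)
$0 A{\left(-18 \right)} + 270 = 0 \frac{-7 - 18}{-18} + 270 = 0 \left(\left(- \frac{1}{18}\right) \left(-25\right)\right) + 270 = 0 \cdot \frac{25}{18} + 270 = 0 + 270 = 270$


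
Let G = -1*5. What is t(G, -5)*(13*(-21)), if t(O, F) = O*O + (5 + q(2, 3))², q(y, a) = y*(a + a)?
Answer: -85722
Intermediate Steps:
G = -5
q(y, a) = 2*a*y (q(y, a) = y*(2*a) = 2*a*y)
t(O, F) = 289 + O² (t(O, F) = O*O + (5 + 2*3*2)² = O² + (5 + 12)² = O² + 17² = O² + 289 = 289 + O²)
t(G, -5)*(13*(-21)) = (289 + (-5)²)*(13*(-21)) = (289 + 25)*(-273) = 314*(-273) = -85722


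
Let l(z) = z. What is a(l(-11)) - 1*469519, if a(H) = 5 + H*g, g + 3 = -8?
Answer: -469393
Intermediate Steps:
g = -11 (g = -3 - 8 = -11)
a(H) = 5 - 11*H (a(H) = 5 + H*(-11) = 5 - 11*H)
a(l(-11)) - 1*469519 = (5 - 11*(-11)) - 1*469519 = (5 + 121) - 469519 = 126 - 469519 = -469393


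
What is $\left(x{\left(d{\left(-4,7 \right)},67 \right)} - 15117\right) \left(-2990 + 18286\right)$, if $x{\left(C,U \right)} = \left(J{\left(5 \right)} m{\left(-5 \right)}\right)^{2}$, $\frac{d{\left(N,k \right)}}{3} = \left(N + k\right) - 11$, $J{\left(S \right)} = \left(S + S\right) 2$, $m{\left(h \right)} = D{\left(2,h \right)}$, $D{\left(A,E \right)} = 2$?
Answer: $-206756032$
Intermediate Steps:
$m{\left(h \right)} = 2$
$J{\left(S \right)} = 4 S$ ($J{\left(S \right)} = 2 S 2 = 4 S$)
$d{\left(N,k \right)} = -33 + 3 N + 3 k$ ($d{\left(N,k \right)} = 3 \left(\left(N + k\right) - 11\right) = 3 \left(-11 + N + k\right) = -33 + 3 N + 3 k$)
$x{\left(C,U \right)} = 1600$ ($x{\left(C,U \right)} = \left(4 \cdot 5 \cdot 2\right)^{2} = \left(20 \cdot 2\right)^{2} = 40^{2} = 1600$)
$\left(x{\left(d{\left(-4,7 \right)},67 \right)} - 15117\right) \left(-2990 + 18286\right) = \left(1600 - 15117\right) \left(-2990 + 18286\right) = \left(-13517\right) 15296 = -206756032$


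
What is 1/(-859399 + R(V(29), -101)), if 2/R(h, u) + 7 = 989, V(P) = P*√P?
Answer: -491/421964908 ≈ -1.1636e-6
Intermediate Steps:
V(P) = P^(3/2)
R(h, u) = 1/491 (R(h, u) = 2/(-7 + 989) = 2/982 = 2*(1/982) = 1/491)
1/(-859399 + R(V(29), -101)) = 1/(-859399 + 1/491) = 1/(-421964908/491) = -491/421964908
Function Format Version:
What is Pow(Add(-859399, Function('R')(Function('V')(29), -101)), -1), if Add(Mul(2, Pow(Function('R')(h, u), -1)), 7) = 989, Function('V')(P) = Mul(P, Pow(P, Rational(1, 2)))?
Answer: Rational(-491, 421964908) ≈ -1.1636e-6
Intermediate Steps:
Function('V')(P) = Pow(P, Rational(3, 2))
Function('R')(h, u) = Rational(1, 491) (Function('R')(h, u) = Mul(2, Pow(Add(-7, 989), -1)) = Mul(2, Pow(982, -1)) = Mul(2, Rational(1, 982)) = Rational(1, 491))
Pow(Add(-859399, Function('R')(Function('V')(29), -101)), -1) = Pow(Add(-859399, Rational(1, 491)), -1) = Pow(Rational(-421964908, 491), -1) = Rational(-491, 421964908)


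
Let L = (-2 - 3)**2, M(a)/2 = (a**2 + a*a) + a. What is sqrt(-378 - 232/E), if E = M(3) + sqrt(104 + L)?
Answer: sqrt(-16108 - 378*sqrt(129))/sqrt(42 + sqrt(129)) ≈ 19.554*I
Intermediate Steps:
M(a) = 2*a + 4*a**2 (M(a) = 2*((a**2 + a*a) + a) = 2*((a**2 + a**2) + a) = 2*(2*a**2 + a) = 2*(a + 2*a**2) = 2*a + 4*a**2)
L = 25 (L = (-5)**2 = 25)
E = 42 + sqrt(129) (E = 2*3*(1 + 2*3) + sqrt(104 + 25) = 2*3*(1 + 6) + sqrt(129) = 2*3*7 + sqrt(129) = 42 + sqrt(129) ≈ 53.358)
sqrt(-378 - 232/E) = sqrt(-378 - 232/(42 + sqrt(129)))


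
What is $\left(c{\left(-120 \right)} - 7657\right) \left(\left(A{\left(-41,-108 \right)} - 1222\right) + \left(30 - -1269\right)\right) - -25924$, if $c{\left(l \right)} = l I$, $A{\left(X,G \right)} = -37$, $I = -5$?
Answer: $-256356$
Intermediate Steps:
$c{\left(l \right)} = - 5 l$ ($c{\left(l \right)} = l \left(-5\right) = - 5 l$)
$\left(c{\left(-120 \right)} - 7657\right) \left(\left(A{\left(-41,-108 \right)} - 1222\right) + \left(30 - -1269\right)\right) - -25924 = \left(\left(-5\right) \left(-120\right) - 7657\right) \left(\left(-37 - 1222\right) + \left(30 - -1269\right)\right) - -25924 = \left(600 - 7657\right) \left(-1259 + \left(30 + 1269\right)\right) + 25924 = - 7057 \left(-1259 + 1299\right) + 25924 = \left(-7057\right) 40 + 25924 = -282280 + 25924 = -256356$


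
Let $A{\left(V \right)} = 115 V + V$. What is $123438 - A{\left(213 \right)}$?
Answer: $98730$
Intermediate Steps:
$A{\left(V \right)} = 116 V$
$123438 - A{\left(213 \right)} = 123438 - 116 \cdot 213 = 123438 - 24708 = 98730$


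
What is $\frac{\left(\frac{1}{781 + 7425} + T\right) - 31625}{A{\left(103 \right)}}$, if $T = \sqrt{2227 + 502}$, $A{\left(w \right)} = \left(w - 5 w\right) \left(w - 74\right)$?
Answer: $\frac{259514749}{98045288} - \frac{\sqrt{2729}}{11948} \approx 2.6425$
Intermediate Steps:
$A{\left(w \right)} = - 4 w \left(-74 + w\right)$
$T = \sqrt{2729} \approx 52.24$
$\frac{\left(\frac{1}{781 + 7425} + T\right) - 31625}{A{\left(103 \right)}} = \frac{\left(\frac{1}{781 + 7425} + \sqrt{2729}\right) - 31625}{4 \cdot 103 \left(74 - 103\right)} = \frac{\left(\frac{1}{8206} + \sqrt{2729}\right) - 31625}{4 \cdot 103 \left(74 - 103\right)} = \frac{\left(\frac{1}{8206} + \sqrt{2729}\right) - 31625}{4 \cdot 103 \left(-29\right)} = \frac{- \frac{259514749}{8206} + \sqrt{2729}}{-11948} = \left(- \frac{259514749}{8206} + \sqrt{2729}\right) \left(- \frac{1}{11948}\right) = \frac{259514749}{98045288} - \frac{\sqrt{2729}}{11948}$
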